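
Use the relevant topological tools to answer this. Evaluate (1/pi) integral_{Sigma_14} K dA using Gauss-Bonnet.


Gauss-Bonnet: integral K dA = 2*pi*chi(M).
chi(Sigma_14) = 2 - 2*14 = -26.
(integral K dA)/pi = 2*chi = 2*(-26) = -52

-52


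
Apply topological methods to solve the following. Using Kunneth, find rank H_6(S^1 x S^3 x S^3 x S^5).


Each S^d has Poincare polynomial 1 + t^d.
The product S^1 x S^3 x S^3 x S^5 has Poincare polynomial prod(1+t^d_i).
Expanding: b_0=1, b_1=1, b_3=2, b_4=2, b_5=1, b_6=2, b_7=1, b_8=2, b_9=2, b_11=1, b_12=1.
b_6 = 2

2


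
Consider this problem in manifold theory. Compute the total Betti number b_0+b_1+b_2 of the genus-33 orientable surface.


For Sigma_33: b_0 = 1, b_1 = 2g = 66, b_2 = 1.
Total = 1 + 66 + 1 = 68

68


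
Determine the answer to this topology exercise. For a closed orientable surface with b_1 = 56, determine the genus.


For a closed orientable surface: b_1 = 2g.
56 = 2g
g = 56 / 2 = 28

28


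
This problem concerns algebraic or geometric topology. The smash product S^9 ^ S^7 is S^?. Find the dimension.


S^m ^ S^n = S^{m+n}.
k = 9 + 7 = 16

16


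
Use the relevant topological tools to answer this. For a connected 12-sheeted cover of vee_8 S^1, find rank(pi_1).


Nielsen-Schreier: an index-n subgroup of F_r is free of rank 1 + n(r-1).
Equivalently: chi(cover) = n*chi(base); chi(vee_r S^1) = 1 - 8 = -7.
chi(E) = 12*(-7) = -84; rank = 1 - chi(E) = 1 - (-84) = 85.
rank = 1 + 12*(8-1) = 1 + 84 = 85

85


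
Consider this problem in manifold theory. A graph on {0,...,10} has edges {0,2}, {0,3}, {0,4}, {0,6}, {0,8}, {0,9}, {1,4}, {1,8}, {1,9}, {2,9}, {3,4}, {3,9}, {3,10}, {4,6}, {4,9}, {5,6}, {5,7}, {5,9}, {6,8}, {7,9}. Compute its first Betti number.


b_1 = E - V + (number of components).
E = 20, V = 11, components = 1.
b_1 = 20 - 11 + 1 = 10

10


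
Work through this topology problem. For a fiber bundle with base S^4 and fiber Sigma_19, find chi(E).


chi(S^4) = 2 (n even), chi(Sigma_19) = 2 - 2*19 = -36.
chi(E) = 2 * (-36) = -72

-72


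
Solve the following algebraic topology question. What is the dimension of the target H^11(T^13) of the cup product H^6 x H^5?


Cup product: H^p x H^q -> H^{p+q}; here p+q = 6+5 = 11.
rank H^k(T^n) = C(n,k).
C(13,11) = 78

78


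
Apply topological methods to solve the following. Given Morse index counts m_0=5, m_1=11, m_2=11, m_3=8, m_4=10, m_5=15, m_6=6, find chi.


Morse theory: chi(M) = sum_k (-1)^k m_k where m_k = #(index-k critical points).
= (5) + (-11) + (11) + (-8) + (10) + (-15) + (6) = -2

-2


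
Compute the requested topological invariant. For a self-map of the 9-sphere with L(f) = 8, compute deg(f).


L(f) = 1 + (-1)^9 deg(f) on S^9.
8 = 1 + (-1)^9 * deg(f)
(-1)^9 * deg(f) = 7
deg(f) = -7

-7


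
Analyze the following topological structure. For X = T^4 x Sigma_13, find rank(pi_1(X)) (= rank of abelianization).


pi_1(A x B) = pi_1(A) x pi_1(B); rank of abelianization = b_1.
b_1(T^4) = 4, b_1(Sigma_13) = 2*13 = 26.
b_1(product) = 4 + 26 = 30

30


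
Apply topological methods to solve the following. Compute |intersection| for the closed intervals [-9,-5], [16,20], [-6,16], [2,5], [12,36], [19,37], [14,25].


Intersection = [max(a_i), min(b_i)] = [19, -5].
Since 19 > -5, the intersection is empty.
Length = 0

0


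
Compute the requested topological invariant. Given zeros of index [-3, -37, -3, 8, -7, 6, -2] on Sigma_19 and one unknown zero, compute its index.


Poincare-Hopf: sum of indices = chi(M).
chi(Sigma_19) = 2 - 2*19 = -36.
Sum of known indices = -38.
x = chi - (sum known) = -36 - (-38) = 2

2


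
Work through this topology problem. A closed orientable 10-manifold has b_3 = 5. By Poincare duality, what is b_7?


Poincare duality for closed orientable n-manifolds: b_k = b_{n-k}.
Here n = 10, so b_7 = b_3 = 5

5


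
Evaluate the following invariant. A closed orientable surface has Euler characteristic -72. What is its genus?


chi = 2 - 2g for closed orientable surfaces.
-72 = 2 - 2g
2g = 2 - (-72) = 74
g = 37

37


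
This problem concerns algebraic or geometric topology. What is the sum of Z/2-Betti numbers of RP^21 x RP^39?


dim H^*(RP^n; Z/2) = n+1 (one Z/2 in each degree 0..n).
Total Betti number is multiplicative.
Total = (21+1) * (39+1) = 22 * 40 = 880

880


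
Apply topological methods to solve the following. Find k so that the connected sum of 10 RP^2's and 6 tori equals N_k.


Since a >= 1, the sum is non-orientable; each T^2 can be replaced by RP^2 # RP^2 (since T^2#RP^2 = 3RP^2).
Total crosscaps k = 10 + 2*6 = 22.
Check via chi: chi = 10*1 + 6*0 - (10+6-1)*2 = -20 = 2 - k = -20. Consistent.

22


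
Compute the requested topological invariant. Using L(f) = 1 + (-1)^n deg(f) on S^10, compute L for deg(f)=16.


On S^10: L(f) = tr(f_0*) + (-1)^10 tr(f_10*) = 1 + (-1)^10 * deg(f).
L(f) = 1 + (-1)^10 * 16 = 1 + 16 = 17

17


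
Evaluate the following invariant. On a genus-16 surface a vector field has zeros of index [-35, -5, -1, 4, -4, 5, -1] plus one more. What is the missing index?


Poincare-Hopf: sum of indices = chi(M).
chi(Sigma_16) = 2 - 2*16 = -30.
Sum of known indices = -37.
x = chi - (sum known) = -30 - (-37) = 7

7


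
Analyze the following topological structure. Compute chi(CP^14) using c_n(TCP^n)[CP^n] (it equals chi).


For any closed oriented manifold, <e(TM),[M]> = chi(M).
chi(CP^14) = 14+1 = 15

15


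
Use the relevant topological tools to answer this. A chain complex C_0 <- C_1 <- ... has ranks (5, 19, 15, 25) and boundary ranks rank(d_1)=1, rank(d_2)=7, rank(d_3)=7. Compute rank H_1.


rank H_k = rank(ker d_k) - rank(im d_{k+1}).
rank(ker d_1) = rank(C_1) - rank(d_1) = 19 - 1 = 18.
rank(im d_{1+1}) = 7.
rank H_1 = 18 - 7 = 11

11


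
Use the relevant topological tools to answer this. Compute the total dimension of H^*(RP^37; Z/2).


H^k(RP^37; Z/2) = Z/2 for each 0 <= k <= 37.
Total dimension = 37 + 1 = 38

38


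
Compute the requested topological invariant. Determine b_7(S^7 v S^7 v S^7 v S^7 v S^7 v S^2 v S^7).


For a wedge of spheres, H_k (k>0) is free on one generator per sphere of dimension k.
Spheres of dimension 7: count = 6.
b_7 = 6

6


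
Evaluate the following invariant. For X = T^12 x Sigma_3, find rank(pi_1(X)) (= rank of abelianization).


pi_1(A x B) = pi_1(A) x pi_1(B); rank of abelianization = b_1.
b_1(T^12) = 12, b_1(Sigma_3) = 2*3 = 6.
b_1(product) = 12 + 6 = 18

18


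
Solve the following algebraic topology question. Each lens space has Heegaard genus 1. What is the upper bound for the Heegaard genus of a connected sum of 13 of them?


Heegaard genus satisfies g(A#B) <= g(A) + g(B).
Each lens space has g = 1.
Upper bound: 13 * 1 = 13

13


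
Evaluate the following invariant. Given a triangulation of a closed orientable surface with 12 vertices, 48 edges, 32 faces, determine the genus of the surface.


chi = V - E + F = 12 - 48 + 32 = -4
For orientable closed surface: chi = 2 - 2g, so g = (2 - chi)/2.
g = (2 - (-4)) / 2 = 6 / 2 = 3

3


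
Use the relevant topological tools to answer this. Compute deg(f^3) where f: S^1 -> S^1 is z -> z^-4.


deg(f) = -4. Degree is multiplicative: deg(f^3) = (deg f)^3.
deg(f^3) = (-4)^3 = -64

-64


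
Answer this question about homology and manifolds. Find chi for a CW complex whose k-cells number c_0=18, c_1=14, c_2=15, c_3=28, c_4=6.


chi = sum_k (-1)^k c_k.
= (-1)^0*18 + (-1)^1*14 + (-1)^2*15 + (-1)^3*28 + (-1)^4*6
= (18) + (-14) + (15) + (-28) + (6)
= -3

-3


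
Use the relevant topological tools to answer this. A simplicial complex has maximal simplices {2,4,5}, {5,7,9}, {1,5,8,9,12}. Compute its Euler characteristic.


Enumerate all faces; f-vector: f_0=8, f_1=15, f_2=12, f_3=5, f_4=1.
chi = sum (-1)^k f_k = 1

1


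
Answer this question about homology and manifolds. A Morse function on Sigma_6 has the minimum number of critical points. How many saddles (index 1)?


A perfect Morse function has m_k = b_k.
For Sigma_6: b_0=1, b_1=2g=12, b_2=1.
Saddles m_1 = 2g = 12

12


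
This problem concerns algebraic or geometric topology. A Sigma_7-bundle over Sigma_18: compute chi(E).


For a fiber bundle F -> E -> B (with CW structure): chi(E) = chi(B) * chi(F).
chi(Sigma_18) = -34, chi(Sigma_7) = -12.
chi(E) = (-34) * (-12) = 408

408


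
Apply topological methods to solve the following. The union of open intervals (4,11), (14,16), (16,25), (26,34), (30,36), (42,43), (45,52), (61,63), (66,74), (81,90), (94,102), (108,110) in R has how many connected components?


Sort and merge overlapping open intervals.
Merged: (4,11), (14,16), (16,25), (26,36), (42,43), (45,52), (61,63), (66,74), (81,90), (94,102), (108,110).
Number of components = 11

11


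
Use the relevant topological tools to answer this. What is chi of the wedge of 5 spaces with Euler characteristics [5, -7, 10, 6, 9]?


chi(A v B) = chi(A) + chi(B) - 1 (one point identified).
For 5 spaces: chi = (sum chi_i) - (5 - 1).
sum = 23; chi = 23 - 4 = 19

19


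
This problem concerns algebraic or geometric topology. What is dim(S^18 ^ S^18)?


S^m ^ S^n = S^{m+n}.
k = 18 + 18 = 36

36


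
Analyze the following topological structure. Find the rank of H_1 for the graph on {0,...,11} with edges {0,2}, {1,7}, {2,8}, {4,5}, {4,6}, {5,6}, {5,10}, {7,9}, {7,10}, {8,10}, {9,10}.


b_1 = E - V + (number of components).
E = 11, V = 12, components = 3.
b_1 = 11 - 12 + 3 = 2

2


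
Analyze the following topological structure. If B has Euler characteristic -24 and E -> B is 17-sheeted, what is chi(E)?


For a finite covering: chi(E) = (number of sheets) * chi(B).
chi(E) = 17 * (-24) = -408

-408


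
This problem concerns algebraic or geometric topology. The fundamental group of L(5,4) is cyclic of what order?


pi_1(L(p,q)) = Z/pZ for any q coprime to p.
|pi_1(L(5,4))| = 5

5


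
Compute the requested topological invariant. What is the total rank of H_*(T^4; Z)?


b_k(T^4) = C(4,k), so the sum over k is sum_k C(4,k) = 2^4.
Total = 2^4 = 16

16


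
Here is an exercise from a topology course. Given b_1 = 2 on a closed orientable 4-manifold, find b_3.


Poincare duality for closed orientable n-manifolds: b_k = b_{n-k}.
Here n = 4, so b_3 = b_1 = 2

2


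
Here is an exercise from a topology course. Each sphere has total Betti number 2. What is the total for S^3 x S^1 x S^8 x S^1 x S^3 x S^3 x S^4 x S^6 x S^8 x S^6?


Total Betti number is multiplicative under products.
Each S^d (d>=1) has total Betti number 2.
There are 10 sphere factors.
Total = 2^10 = 1024

1024


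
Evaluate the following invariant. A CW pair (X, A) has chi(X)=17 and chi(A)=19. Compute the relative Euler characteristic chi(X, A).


Relative Euler characteristic: chi(X, A) = chi(X) - chi(A).
= 17 - (19) = -2

-2


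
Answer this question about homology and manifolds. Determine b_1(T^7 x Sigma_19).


pi_1(A x B) = pi_1(A) x pi_1(B); rank of abelianization = b_1.
b_1(T^7) = 7, b_1(Sigma_19) = 2*19 = 38.
b_1(product) = 7 + 38 = 45

45


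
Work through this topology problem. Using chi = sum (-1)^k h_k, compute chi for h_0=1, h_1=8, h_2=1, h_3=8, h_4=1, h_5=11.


Handles of index k contribute (-1)^k to chi (same as CW cells).
chi = (1) + (-8) + (1) + (-8) + (1) + (-11) = -24

-24


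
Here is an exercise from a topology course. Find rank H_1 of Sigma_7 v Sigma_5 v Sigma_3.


For a wedge X v Y: reduced H_k(X v Y) = H_k(X) + H_k(Y).
Each Sigma_g contributes b_1 = 2g.
b_1 = 14 + 10 + 6 = 30

30


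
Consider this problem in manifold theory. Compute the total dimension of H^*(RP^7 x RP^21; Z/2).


dim H^*(RP^n; Z/2) = n+1 (one Z/2 in each degree 0..n).
Total Betti number is multiplicative.
Total = (7+1) * (21+1) = 8 * 22 = 176

176


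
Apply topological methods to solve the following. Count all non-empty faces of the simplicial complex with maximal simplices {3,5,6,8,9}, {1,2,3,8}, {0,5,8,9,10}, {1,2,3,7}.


Each maximal simplex on m vertices has 2^m - 1 nonempty faces.
Take the union (dedupe shared faces).
Total distinct faces = 75

75


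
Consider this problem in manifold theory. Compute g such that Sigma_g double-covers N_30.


chi(N_30) = 2 - 30 = -28.
Double cover: chi(Sigma_g) = 2 * chi(N_30) = 2*(-28) = -56.
2 - 2g = -56, so g = (2 - (-56))/2 = 58/2 = 29

29


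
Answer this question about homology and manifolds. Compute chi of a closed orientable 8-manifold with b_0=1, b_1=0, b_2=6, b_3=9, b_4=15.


By Poincare duality b_k = b_{8-k}, so full Betti numbers: b_0=1, b_1=0, b_2=6, b_3=9, b_4=15, b_5=9, b_6=6, b_7=0, b_8=1.
chi = sum (-1)^k b_k = 11

11


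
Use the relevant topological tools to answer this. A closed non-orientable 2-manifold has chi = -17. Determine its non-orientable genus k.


chi = 2 - k for closed non-orientable surfaces with k crosscaps.
-17 = 2 - k
k = 2 - (-17) = 19

19


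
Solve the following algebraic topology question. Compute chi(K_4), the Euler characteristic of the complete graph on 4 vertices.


K_4: V = 4, E = C(4,2) = 6.
chi = V - E = 4 - 6 = -2

-2


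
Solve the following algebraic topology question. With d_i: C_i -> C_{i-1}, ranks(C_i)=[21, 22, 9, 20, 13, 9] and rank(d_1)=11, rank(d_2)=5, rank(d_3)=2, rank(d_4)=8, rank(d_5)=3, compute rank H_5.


rank H_k = rank(ker d_k) - rank(im d_{k+1}).
rank(ker d_5) = rank(C_5) - rank(d_5) = 9 - 3 = 6.
rank(im d_{5+1}) = 0.
rank H_5 = 6 - 0 = 6

6


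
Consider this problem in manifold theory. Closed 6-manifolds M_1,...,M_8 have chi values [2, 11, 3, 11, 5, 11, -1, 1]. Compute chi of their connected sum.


For n-manifolds: chi(A#B) = chi(A) + chi(B) - chi(S^6).
chi(S^6) = 1 + (-1)^6 = 2.
chi(#) = (sum chi_i) - (8-1)*chi(S^6) = 43 - 7*2 = 29

29


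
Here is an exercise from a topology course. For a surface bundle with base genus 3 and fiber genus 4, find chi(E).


For a fiber bundle F -> E -> B (with CW structure): chi(E) = chi(B) * chi(F).
chi(Sigma_3) = -4, chi(Sigma_4) = -6.
chi(E) = (-4) * (-6) = 24

24


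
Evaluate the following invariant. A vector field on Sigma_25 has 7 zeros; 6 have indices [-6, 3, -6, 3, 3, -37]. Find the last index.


Poincare-Hopf: sum of indices = chi(M).
chi(Sigma_25) = 2 - 2*25 = -48.
Sum of known indices = -40.
x = chi - (sum known) = -48 - (-40) = -8

-8


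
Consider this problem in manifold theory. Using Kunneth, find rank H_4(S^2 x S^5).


Each S^d has Poincare polynomial 1 + t^d.
The product S^2 x S^5 has Poincare polynomial prod(1+t^d_i).
Expanding: b_0=1, b_2=1, b_5=1, b_7=1.
b_4 = 0

0


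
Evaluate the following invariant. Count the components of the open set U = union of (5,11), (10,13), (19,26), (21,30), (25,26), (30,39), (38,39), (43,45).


Sort and merge overlapping open intervals.
Merged: (5,13), (19,30), (30,39), (43,45).
Number of components = 4

4


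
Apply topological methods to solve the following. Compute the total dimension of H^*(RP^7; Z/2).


H^k(RP^7; Z/2) = Z/2 for each 0 <= k <= 7.
Total dimension = 7 + 1 = 8

8


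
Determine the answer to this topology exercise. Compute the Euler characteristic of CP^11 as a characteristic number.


For any closed oriented manifold, <e(TM),[M]> = chi(M).
chi(CP^11) = 11+1 = 12

12


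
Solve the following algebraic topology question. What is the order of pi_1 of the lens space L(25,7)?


pi_1(L(p,q)) = Z/pZ for any q coprime to p.
|pi_1(L(25,7))| = 25

25


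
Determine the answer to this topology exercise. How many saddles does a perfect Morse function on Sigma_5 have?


A perfect Morse function has m_k = b_k.
For Sigma_5: b_0=1, b_1=2g=10, b_2=1.
Saddles m_1 = 2g = 10

10


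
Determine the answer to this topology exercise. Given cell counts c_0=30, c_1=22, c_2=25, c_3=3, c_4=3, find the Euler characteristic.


chi = sum_k (-1)^k c_k.
= (-1)^0*30 + (-1)^1*22 + (-1)^2*25 + (-1)^3*3 + (-1)^4*3
= (30) + (-22) + (25) + (-3) + (3)
= 33

33


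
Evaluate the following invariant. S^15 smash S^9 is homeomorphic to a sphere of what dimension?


S^m ^ S^n = S^{m+n}.
k = 15 + 9 = 24

24


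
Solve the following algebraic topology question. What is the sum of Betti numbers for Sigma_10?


For Sigma_10: b_0 = 1, b_1 = 2g = 20, b_2 = 1.
Total = 1 + 20 + 1 = 22

22


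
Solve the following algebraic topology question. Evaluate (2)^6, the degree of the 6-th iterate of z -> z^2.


deg(f) = 2. Degree is multiplicative: deg(f^6) = (deg f)^6.
deg(f^6) = (2)^6 = 64

64


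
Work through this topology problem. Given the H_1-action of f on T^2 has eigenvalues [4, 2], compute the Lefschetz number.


For a torus self-map: L(f) = det(I - A) where A acts on H_1.
L(f) = (1-4) * (1-2) = -3 * -1 = 3

3


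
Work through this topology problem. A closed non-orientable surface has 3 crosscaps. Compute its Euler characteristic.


For a non-orientable closed surface with k crosscaps: chi = 2 - k.
Here k = 3.
chi = 2 - 3 = -1

-1


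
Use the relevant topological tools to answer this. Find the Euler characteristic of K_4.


K_4: V = 4, E = C(4,2) = 6.
chi = V - E = 4 - 6 = -2

-2


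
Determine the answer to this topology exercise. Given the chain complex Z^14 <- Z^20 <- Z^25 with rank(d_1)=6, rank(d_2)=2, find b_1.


rank H_k = rank(ker d_k) - rank(im d_{k+1}).
rank(ker d_1) = rank(C_1) - rank(d_1) = 20 - 6 = 14.
rank(im d_{1+1}) = 2.
rank H_1 = 14 - 2 = 12

12


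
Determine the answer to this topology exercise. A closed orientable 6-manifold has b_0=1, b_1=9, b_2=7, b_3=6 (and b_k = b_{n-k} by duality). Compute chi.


By Poincare duality b_k = b_{6-k}, so full Betti numbers: b_0=1, b_1=9, b_2=7, b_3=6, b_4=7, b_5=9, b_6=1.
chi = sum (-1)^k b_k = -8

-8


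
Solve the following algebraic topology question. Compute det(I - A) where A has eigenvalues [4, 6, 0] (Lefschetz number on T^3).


For a torus self-map: L(f) = det(I - A) where A acts on H_1.
L(f) = (1-4) * (1-6) * (1-0) = -3 * -5 * 1 = 15

15


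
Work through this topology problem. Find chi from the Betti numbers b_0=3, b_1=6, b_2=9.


chi = sum_k (-1)^k b_k.
= (3) + (-6) + (9)
= 6

6


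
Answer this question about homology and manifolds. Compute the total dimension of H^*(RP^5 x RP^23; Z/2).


dim H^*(RP^n; Z/2) = n+1 (one Z/2 in each degree 0..n).
Total Betti number is multiplicative.
Total = (5+1) * (23+1) = 6 * 24 = 144

144


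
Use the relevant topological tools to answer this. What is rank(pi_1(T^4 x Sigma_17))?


pi_1(A x B) = pi_1(A) x pi_1(B); rank of abelianization = b_1.
b_1(T^4) = 4, b_1(Sigma_17) = 2*17 = 34.
b_1(product) = 4 + 34 = 38

38


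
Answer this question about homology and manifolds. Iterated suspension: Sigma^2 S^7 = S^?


Each suspension raises dimension by 1: Sigma S^n = S^{n+1}.
Sigma^2 S^7 = S^{7+2} = S^9

9


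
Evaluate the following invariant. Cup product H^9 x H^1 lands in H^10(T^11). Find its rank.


Cup product: H^p x H^q -> H^{p+q}; here p+q = 9+1 = 10.
rank H^k(T^n) = C(n,k).
C(11,10) = 11

11


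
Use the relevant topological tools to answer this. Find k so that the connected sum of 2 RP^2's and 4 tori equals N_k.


Since a >= 1, the sum is non-orientable; each T^2 can be replaced by RP^2 # RP^2 (since T^2#RP^2 = 3RP^2).
Total crosscaps k = 2 + 2*4 = 10.
Check via chi: chi = 2*1 + 4*0 - (2+4-1)*2 = -8 = 2 - k = -8. Consistent.

10


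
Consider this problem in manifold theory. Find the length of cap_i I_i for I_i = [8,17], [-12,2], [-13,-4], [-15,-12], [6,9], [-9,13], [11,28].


Intersection = [max(a_i), min(b_i)] = [11, -12].
Since 11 > -12, the intersection is empty.
Length = 0

0


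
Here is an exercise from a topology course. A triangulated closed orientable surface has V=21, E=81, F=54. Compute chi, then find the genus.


chi = V - E + F = 21 - 81 + 54 = -6
For orientable closed surface: chi = 2 - 2g, so g = (2 - chi)/2.
g = (2 - (-6)) / 2 = 8 / 2 = 4

4


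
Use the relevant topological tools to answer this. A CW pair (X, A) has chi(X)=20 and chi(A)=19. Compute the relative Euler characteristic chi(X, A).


Relative Euler characteristic: chi(X, A) = chi(X) - chi(A).
= 20 - (19) = 1

1


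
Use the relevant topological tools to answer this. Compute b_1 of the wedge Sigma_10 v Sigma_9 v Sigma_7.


For a wedge X v Y: reduced H_k(X v Y) = H_k(X) + H_k(Y).
Each Sigma_g contributes b_1 = 2g.
b_1 = 20 + 18 + 14 = 52

52


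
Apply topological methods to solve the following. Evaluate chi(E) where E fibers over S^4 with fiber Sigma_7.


chi(S^4) = 2 (n even), chi(Sigma_7) = 2 - 2*7 = -12.
chi(E) = 2 * (-12) = -24

-24


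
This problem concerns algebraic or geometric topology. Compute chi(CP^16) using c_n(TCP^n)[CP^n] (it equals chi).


For any closed oriented manifold, <e(TM),[M]> = chi(M).
chi(CP^16) = 16+1 = 17

17


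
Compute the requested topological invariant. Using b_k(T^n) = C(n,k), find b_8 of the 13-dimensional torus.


By the Kunneth formula, b_k(T^n) = C(n,k).
b_8(T^13) = C(13,8).
C(13,8) = 13!/(8!*5!) = 1287

1287


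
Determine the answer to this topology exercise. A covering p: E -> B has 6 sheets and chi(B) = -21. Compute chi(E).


For a finite covering: chi(E) = (number of sheets) * chi(B).
chi(E) = 6 * (-21) = -126

-126


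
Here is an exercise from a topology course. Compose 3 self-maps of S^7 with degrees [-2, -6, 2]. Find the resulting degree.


Degree is multiplicative: deg(composition) = product of degrees.
= (-2) * (-6) * (2) = 24

24


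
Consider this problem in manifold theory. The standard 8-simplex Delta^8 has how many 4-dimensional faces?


Delta^8 has 8+1 vertices. A 4-face is a choice of 4+1 vertices.
f_4 = C(8+1, 4+1) = C(9,5) = 126

126


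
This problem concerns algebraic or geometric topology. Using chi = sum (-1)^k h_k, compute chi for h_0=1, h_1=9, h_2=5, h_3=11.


Handles of index k contribute (-1)^k to chi (same as CW cells).
chi = (1) + (-9) + (5) + (-11) = -14

-14


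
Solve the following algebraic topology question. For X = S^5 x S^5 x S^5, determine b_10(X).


Each S^d has Poincare polynomial 1 + t^d.
The product S^5 x S^5 x S^5 has Poincare polynomial prod(1+t^d_i).
Expanding: b_0=1, b_5=3, b_10=3, b_15=1.
b_10 = 3

3


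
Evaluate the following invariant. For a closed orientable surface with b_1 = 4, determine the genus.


For a closed orientable surface: b_1 = 2g.
4 = 2g
g = 4 / 2 = 2

2


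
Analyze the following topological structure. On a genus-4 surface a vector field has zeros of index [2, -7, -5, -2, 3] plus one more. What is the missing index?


Poincare-Hopf: sum of indices = chi(M).
chi(Sigma_4) = 2 - 2*4 = -6.
Sum of known indices = -9.
x = chi - (sum known) = -6 - (-9) = 3

3


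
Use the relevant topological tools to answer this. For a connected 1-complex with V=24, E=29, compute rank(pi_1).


For a connected graph: rank(pi_1) = b_1 = E - V + 1 = 1 - chi.
chi = V - E = 24 - 29 = -5.
rank = 1 - (-5) = 29 - 24 + 1 = 6

6


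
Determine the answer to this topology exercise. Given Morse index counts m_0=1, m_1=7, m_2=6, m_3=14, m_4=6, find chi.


Morse theory: chi(M) = sum_k (-1)^k m_k where m_k = #(index-k critical points).
= (1) + (-7) + (6) + (-14) + (6) = -8

-8


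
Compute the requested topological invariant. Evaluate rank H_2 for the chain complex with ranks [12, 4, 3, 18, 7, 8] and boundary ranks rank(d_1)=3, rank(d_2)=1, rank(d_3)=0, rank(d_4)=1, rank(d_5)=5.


rank H_k = rank(ker d_k) - rank(im d_{k+1}).
rank(ker d_2) = rank(C_2) - rank(d_2) = 3 - 1 = 2.
rank(im d_{2+1}) = 0.
rank H_2 = 2 - 0 = 2

2


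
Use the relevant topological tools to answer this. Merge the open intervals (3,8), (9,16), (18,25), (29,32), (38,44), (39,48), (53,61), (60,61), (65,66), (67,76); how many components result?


Sort and merge overlapping open intervals.
Merged: (3,8), (9,16), (18,25), (29,32), (38,48), (53,61), (65,66), (67,76).
Number of components = 8

8


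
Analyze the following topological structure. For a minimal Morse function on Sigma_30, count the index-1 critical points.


A perfect Morse function has m_k = b_k.
For Sigma_30: b_0=1, b_1=2g=60, b_2=1.
Saddles m_1 = 2g = 60

60


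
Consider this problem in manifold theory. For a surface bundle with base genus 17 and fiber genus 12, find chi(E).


For a fiber bundle F -> E -> B (with CW structure): chi(E) = chi(B) * chi(F).
chi(Sigma_17) = -32, chi(Sigma_12) = -22.
chi(E) = (-32) * (-22) = 704

704


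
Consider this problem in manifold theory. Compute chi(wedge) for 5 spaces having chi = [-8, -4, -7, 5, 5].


chi(A v B) = chi(A) + chi(B) - 1 (one point identified).
For 5 spaces: chi = (sum chi_i) - (5 - 1).
sum = -9; chi = -9 - 4 = -13

-13


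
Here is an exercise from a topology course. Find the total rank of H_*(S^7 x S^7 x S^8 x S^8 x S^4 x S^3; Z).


Total Betti number is multiplicative under products.
Each S^d (d>=1) has total Betti number 2.
There are 6 sphere factors.
Total = 2^6 = 64

64


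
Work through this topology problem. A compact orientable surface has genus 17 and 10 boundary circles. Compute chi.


For a compact orientable surface with genus g and b boundary components: chi = 2 - 2g - b.
chi = 2 - 2*17 - 10 = 2 - 34 - 10 = -42

-42


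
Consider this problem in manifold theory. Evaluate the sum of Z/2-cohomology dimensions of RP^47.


H^k(RP^47; Z/2) = Z/2 for each 0 <= k <= 47.
Total dimension = 47 + 1 = 48

48


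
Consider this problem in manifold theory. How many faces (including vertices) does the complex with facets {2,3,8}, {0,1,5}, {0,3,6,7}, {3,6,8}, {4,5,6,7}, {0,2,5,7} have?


Each maximal simplex on m vertices has 2^m - 1 nonempty faces.
Take the union (dedupe shared faces).
Total distinct faces = 48

48


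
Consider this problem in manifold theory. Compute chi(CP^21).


CP^21 has one cell in each even dimension 0, 2, ..., 2*21 (21+1 cells total).
All cells are even-dimensional, so chi = number of cells.
chi = 21 + 1 = 22

22


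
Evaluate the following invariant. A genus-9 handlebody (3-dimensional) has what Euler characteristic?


A genus-g handlebody deformation retracts to a wedge of g circles.
chi(vee_g S^1) = 1 - g.
chi(H_9) = 1 - 9 = -8

-8


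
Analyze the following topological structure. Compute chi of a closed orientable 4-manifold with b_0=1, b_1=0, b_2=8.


By Poincare duality b_k = b_{4-k}, so full Betti numbers: b_0=1, b_1=0, b_2=8, b_3=0, b_4=1.
chi = sum (-1)^k b_k = 10

10


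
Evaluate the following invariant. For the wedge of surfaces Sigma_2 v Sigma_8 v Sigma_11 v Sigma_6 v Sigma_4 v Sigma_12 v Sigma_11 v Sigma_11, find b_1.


For a wedge X v Y: reduced H_k(X v Y) = H_k(X) + H_k(Y).
Each Sigma_g contributes b_1 = 2g.
b_1 = 4 + 16 + 22 + 12 + 8 + 24 + 22 + 22 = 130

130


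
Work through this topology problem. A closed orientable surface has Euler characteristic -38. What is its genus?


chi = 2 - 2g for closed orientable surfaces.
-38 = 2 - 2g
2g = 2 - (-38) = 40
g = 20

20


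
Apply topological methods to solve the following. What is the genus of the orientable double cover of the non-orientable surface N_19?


chi(N_19) = 2 - 19 = -17.
Double cover: chi(Sigma_g) = 2 * chi(N_19) = 2*(-17) = -34.
2 - 2g = -34, so g = (2 - (-34))/2 = 36/2 = 18

18


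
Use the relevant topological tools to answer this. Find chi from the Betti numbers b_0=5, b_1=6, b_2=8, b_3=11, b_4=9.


chi = sum_k (-1)^k b_k.
= (5) + (-6) + (8) + (-11) + (9)
= 5

5


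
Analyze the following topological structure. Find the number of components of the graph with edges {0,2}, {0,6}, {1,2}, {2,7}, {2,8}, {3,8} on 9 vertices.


Run DFS/union-find over 9 vertices.
V = 9, E = 6.
Number of components = 3

3


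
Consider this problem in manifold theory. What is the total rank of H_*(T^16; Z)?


b_k(T^16) = C(16,k), so the sum over k is sum_k C(16,k) = 2^16.
Total = 2^16 = 65536

65536


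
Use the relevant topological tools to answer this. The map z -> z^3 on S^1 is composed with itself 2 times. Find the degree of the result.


deg(f) = 3. Degree is multiplicative: deg(f^2) = (deg f)^2.
deg(f^2) = (3)^2 = 9

9


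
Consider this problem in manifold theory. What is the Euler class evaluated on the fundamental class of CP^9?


For any closed oriented manifold, <e(TM),[M]> = chi(M).
chi(CP^9) = 9+1 = 10

10


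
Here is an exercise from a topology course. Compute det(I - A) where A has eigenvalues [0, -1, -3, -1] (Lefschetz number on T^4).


For a torus self-map: L(f) = det(I - A) where A acts on H_1.
L(f) = (1-0) * (1--1) * (1--3) * (1--1) = 1 * 2 * 4 * 2 = 16

16


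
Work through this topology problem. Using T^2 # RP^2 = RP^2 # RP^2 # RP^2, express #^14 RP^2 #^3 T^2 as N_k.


Since a >= 1, the sum is non-orientable; each T^2 can be replaced by RP^2 # RP^2 (since T^2#RP^2 = 3RP^2).
Total crosscaps k = 14 + 2*3 = 20.
Check via chi: chi = 14*1 + 3*0 - (14+3-1)*2 = -18 = 2 - k = -18. Consistent.

20


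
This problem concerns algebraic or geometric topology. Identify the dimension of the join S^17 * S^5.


Join of spheres: S^m * S^n = S^{m+n+1}.
dim = 17 + 5 + 1 = 23

23


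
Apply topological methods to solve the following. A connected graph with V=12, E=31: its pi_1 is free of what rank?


For a connected graph: rank(pi_1) = b_1 = E - V + 1 = 1 - chi.
chi = V - E = 12 - 31 = -19.
rank = 1 - (-19) = 31 - 12 + 1 = 20

20


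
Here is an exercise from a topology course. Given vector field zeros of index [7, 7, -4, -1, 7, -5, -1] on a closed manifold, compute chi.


Poincare-Hopf: chi(M) = sum of indices of zeros.
chi = (7) + (7) + (-4) + (-1) + (7) + (-5) + (-1) = 10

10


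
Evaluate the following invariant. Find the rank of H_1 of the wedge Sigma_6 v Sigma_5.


For a wedge: H_1(A v B) = H_1(A) + H_1(B).
b_1(Sigma_6) = 12, b_1(Sigma_5) = 10.
b_1 = 12 + 10 = 22

22


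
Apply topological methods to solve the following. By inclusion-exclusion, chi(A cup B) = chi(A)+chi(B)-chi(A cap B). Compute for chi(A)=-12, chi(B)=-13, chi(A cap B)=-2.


chi(A cup B) = chi(A) + chi(B) - chi(A cap B)
= -12 + (-13) - (-2)
= -23

-23


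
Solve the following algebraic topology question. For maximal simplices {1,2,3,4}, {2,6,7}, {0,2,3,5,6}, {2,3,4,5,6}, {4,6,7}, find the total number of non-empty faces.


Each maximal simplex on m vertices has 2^m - 1 nonempty faces.
Take the union (dedupe shared faces).
Total distinct faces = 61

61


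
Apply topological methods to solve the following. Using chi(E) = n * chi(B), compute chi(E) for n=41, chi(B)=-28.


For a finite covering: chi(E) = (number of sheets) * chi(B).
chi(E) = 41 * (-28) = -1148

-1148


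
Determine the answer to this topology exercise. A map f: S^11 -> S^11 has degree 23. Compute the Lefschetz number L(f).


On S^11: L(f) = tr(f_0*) + (-1)^11 tr(f_11*) = 1 + (-1)^11 * deg(f).
L(f) = 1 + (-1)^11 * 23 = 1 + -23 = -22

-22


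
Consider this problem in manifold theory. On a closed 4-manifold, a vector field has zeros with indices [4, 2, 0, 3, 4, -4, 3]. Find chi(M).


Poincare-Hopf: chi(M) = sum of indices of zeros.
chi = (4) + (2) + (0) + (3) + (4) + (-4) + (3) = 12

12


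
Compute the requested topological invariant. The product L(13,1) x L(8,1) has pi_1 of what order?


pi_1(X x Y) = pi_1(X) x pi_1(Y).
pi_1(L(13,1)) = Z/13, pi_1(L(8,1)) = Z/8.
|Z/13 x Z/8| = 13 * 8 = 104

104


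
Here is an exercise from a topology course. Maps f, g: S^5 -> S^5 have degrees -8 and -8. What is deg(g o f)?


Degree is multiplicative under composition: deg(g o f) = deg(g) * deg(f).
= -8 * -8 = 64

64


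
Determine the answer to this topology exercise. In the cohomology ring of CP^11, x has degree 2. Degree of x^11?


|x| = 2 in H^*(CP^n).
|x^11| = 11 * |x| = 11 * 2 = 22

22


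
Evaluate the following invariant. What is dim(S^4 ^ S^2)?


S^m ^ S^n = S^{m+n}.
k = 4 + 2 = 6

6


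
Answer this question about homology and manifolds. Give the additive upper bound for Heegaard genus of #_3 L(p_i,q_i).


Heegaard genus satisfies g(A#B) <= g(A) + g(B).
Each lens space has g = 1.
Upper bound: 3 * 1 = 3

3


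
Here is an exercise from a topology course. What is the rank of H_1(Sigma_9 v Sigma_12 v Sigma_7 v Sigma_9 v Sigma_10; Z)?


For a wedge X v Y: reduced H_k(X v Y) = H_k(X) + H_k(Y).
Each Sigma_g contributes b_1 = 2g.
b_1 = 18 + 24 + 14 + 18 + 20 = 94

94


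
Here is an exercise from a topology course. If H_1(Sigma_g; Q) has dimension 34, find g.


For a closed orientable surface: b_1 = 2g.
34 = 2g
g = 34 / 2 = 17

17


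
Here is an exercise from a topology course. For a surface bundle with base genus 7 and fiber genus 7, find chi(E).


For a fiber bundle F -> E -> B (with CW structure): chi(E) = chi(B) * chi(F).
chi(Sigma_7) = -12, chi(Sigma_7) = -12.
chi(E) = (-12) * (-12) = 144

144


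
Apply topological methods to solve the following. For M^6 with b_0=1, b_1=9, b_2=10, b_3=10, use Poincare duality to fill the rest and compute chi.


By Poincare duality b_k = b_{6-k}, so full Betti numbers: b_0=1, b_1=9, b_2=10, b_3=10, b_4=10, b_5=9, b_6=1.
chi = sum (-1)^k b_k = -6

-6


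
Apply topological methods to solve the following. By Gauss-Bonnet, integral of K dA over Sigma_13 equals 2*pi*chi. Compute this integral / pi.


Gauss-Bonnet: integral K dA = 2*pi*chi(M).
chi(Sigma_13) = 2 - 2*13 = -24.
(integral K dA)/pi = 2*chi = 2*(-24) = -48

-48


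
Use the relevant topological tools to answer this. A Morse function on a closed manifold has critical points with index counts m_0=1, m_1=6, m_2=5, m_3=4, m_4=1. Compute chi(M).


Morse theory: chi(M) = sum_k (-1)^k m_k where m_k = #(index-k critical points).
= (1) + (-6) + (5) + (-4) + (1) = -3

-3


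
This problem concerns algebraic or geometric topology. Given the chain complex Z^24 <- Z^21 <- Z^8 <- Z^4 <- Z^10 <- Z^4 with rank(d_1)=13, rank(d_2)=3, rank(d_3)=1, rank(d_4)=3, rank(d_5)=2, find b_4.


rank H_k = rank(ker d_k) - rank(im d_{k+1}).
rank(ker d_4) = rank(C_4) - rank(d_4) = 10 - 3 = 7.
rank(im d_{4+1}) = 2.
rank H_4 = 7 - 2 = 5

5


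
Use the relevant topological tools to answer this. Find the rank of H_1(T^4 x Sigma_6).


pi_1(A x B) = pi_1(A) x pi_1(B); rank of abelianization = b_1.
b_1(T^4) = 4, b_1(Sigma_6) = 2*6 = 12.
b_1(product) = 4 + 12 = 16

16


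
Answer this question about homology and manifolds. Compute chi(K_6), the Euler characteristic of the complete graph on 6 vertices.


K_6: V = 6, E = C(6,2) = 15.
chi = V - E = 6 - 15 = -9

-9


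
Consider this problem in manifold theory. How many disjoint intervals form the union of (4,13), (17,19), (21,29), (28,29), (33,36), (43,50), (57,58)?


Sort and merge overlapping open intervals.
Merged: (4,13), (17,19), (21,29), (33,36), (43,50), (57,58).
Number of components = 6

6


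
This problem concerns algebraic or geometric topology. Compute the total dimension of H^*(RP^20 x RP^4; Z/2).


dim H^*(RP^n; Z/2) = n+1 (one Z/2 in each degree 0..n).
Total Betti number is multiplicative.
Total = (20+1) * (4+1) = 21 * 5 = 105

105


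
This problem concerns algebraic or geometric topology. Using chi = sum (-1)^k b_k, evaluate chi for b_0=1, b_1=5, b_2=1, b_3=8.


chi = sum_k (-1)^k b_k.
= (1) + (-5) + (1) + (-8)
= -11

-11


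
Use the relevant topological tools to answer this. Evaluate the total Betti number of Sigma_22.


For Sigma_22: b_0 = 1, b_1 = 2g = 44, b_2 = 1.
Total = 1 + 44 + 1 = 46

46


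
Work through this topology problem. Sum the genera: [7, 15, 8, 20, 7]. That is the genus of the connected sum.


Genus is additive under connected sum of orientable surfaces.
g = 7 + 15 + 8 + 20 + 7 = 57

57


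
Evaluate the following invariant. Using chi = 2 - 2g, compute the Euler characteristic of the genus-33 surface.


For a closed orientable surface of genus g: chi = 2 - 2g.
Here g = 33.
chi = 2 - 2*33 = 2 - 66 = -64

-64


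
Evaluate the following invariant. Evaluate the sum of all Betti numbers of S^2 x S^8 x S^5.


Total Betti number is multiplicative under products.
Each S^d (d>=1) has total Betti number 2.
There are 3 sphere factors.
Total = 2^3 = 8

8


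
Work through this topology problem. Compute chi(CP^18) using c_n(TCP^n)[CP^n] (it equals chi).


For any closed oriented manifold, <e(TM),[M]> = chi(M).
chi(CP^18) = 18+1 = 19

19


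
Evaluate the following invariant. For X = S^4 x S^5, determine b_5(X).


Each S^d has Poincare polynomial 1 + t^d.
The product S^4 x S^5 has Poincare polynomial prod(1+t^d_i).
Expanding: b_0=1, b_4=1, b_5=1, b_9=1.
b_5 = 1

1


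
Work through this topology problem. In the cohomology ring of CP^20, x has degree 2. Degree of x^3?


|x| = 2 in H^*(CP^n).
|x^3| = 3 * |x| = 3 * 2 = 6

6


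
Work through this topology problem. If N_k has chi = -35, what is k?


chi = 2 - k for closed non-orientable surfaces with k crosscaps.
-35 = 2 - k
k = 2 - (-35) = 37

37


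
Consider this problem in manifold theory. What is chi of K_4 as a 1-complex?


K_4: V = 4, E = C(4,2) = 6.
chi = V - E = 4 - 6 = -2

-2


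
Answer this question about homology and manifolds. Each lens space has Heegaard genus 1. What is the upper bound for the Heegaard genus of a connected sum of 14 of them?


Heegaard genus satisfies g(A#B) <= g(A) + g(B).
Each lens space has g = 1.
Upper bound: 14 * 1 = 14

14


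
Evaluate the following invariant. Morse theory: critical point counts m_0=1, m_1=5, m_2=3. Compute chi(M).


Morse theory: chi(M) = sum_k (-1)^k m_k where m_k = #(index-k critical points).
= (1) + (-5) + (3) = -1

-1


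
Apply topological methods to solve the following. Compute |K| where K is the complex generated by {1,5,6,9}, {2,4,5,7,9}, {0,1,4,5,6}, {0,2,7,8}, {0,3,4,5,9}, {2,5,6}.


Each maximal simplex on m vertices has 2^m - 1 nonempty faces.
Take the union (dedupe shared faces).
Total distinct faces = 98

98


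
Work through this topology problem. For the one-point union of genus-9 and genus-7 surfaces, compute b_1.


For a wedge: H_1(A v B) = H_1(A) + H_1(B).
b_1(Sigma_9) = 18, b_1(Sigma_7) = 14.
b_1 = 18 + 14 = 32

32


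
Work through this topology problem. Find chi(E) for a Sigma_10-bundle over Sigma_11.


For a fiber bundle F -> E -> B (with CW structure): chi(E) = chi(B) * chi(F).
chi(Sigma_11) = -20, chi(Sigma_10) = -18.
chi(E) = (-20) * (-18) = 360

360


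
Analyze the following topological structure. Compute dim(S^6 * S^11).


Join of spheres: S^m * S^n = S^{m+n+1}.
dim = 6 + 11 + 1 = 18

18


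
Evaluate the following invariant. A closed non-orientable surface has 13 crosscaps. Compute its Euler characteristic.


For a non-orientable closed surface with k crosscaps: chi = 2 - k.
Here k = 13.
chi = 2 - 13 = -11

-11


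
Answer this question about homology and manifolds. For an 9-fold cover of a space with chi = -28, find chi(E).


For a finite covering: chi(E) = (number of sheets) * chi(B).
chi(E) = 9 * (-28) = -252

-252


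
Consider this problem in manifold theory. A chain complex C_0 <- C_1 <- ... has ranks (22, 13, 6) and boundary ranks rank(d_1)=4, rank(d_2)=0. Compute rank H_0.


rank H_k = rank(ker d_k) - rank(im d_{k+1}).
rank(ker d_0) = rank(C_0) - rank(d_0) = 22 - 0 = 22.
rank(im d_{0+1}) = 4.
rank H_0 = 22 - 4 = 18

18


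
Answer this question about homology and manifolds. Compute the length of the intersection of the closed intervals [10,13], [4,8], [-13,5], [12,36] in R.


Intersection = [max(a_i), min(b_i)] = [12, 5].
Since 12 > 5, the intersection is empty.
Length = 0

0


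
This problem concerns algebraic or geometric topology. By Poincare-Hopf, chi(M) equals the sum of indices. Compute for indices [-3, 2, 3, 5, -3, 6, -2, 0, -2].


Poincare-Hopf: chi(M) = sum of indices of zeros.
chi = (-3) + (2) + (3) + (5) + (-3) + (6) + (-2) + (0) + (-2) = 6

6
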